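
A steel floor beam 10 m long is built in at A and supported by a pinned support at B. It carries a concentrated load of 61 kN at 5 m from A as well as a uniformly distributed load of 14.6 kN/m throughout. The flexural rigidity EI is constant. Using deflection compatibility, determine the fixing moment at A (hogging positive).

M_A = 296.9 kN·m

Choose R_B as the redundant. The primary structure is the cantilever fixed at A.
Deflection at B on the released cantilever, summing each load's contribution:
  point load 61 at a = 5: Pa²(3L − a)/(6EI) = 6354/EI
  UDL 14.6: wL⁴/(8EI) = 18250/EI
  δ_0 = 24604/EI
Flexibility coefficient — unit upward force at B: δ_{BB} = L³/(3EI) = 333.3/EI.
The prop prevents deflection at B: R_B = δ_0/δ_{BB} = 24604/333.3 = 73.81 kN.
Moment equilibrium about A: M_A = Σ(load moments about A) − R_B·L = 1035 − 73.81×10 = 296.9 kN·m.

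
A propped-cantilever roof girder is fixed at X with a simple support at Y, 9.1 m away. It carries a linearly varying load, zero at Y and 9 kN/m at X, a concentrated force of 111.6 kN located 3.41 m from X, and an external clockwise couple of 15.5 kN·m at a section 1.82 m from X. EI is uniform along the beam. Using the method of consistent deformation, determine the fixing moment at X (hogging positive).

M_X = 250.2 kN·m

Choose R_Y as the redundant. The primary structure is the cantilever fixed at X.
Primary-structure tip deflection at Y by superposition:
  triangular load, peak 9 at the fixed end: w₀L⁴/(30EI) = 2057/EI
  point load 111.6 at a = 3.41: Pa²(3L − a)/(6EI) = 5167/EI
  clockwise couple 15.5 at a = 1.82: M₀a(2L − a)/(2EI) = 231/EI
  δ_0 = 7455/EI
Flexibility coefficient — unit upward force at Y: δ_{YY} = L³/(3EI) = 251.2/EI.
Compatibility at Y: δ_0 − R_Y·δ_{YY} = 0, so R_Y = 7455/251.2 = 29.68 kN.
Moment equilibrium about X: M_X = Σ(load moments about X) − R_Y·L = 520.3 − 29.68×9.1 = 250.2 kN·m.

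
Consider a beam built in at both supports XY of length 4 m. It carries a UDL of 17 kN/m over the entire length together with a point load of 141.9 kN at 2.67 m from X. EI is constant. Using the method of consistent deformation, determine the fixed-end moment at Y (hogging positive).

M_Y = 106.8 kN·m

Release both end moments; the primary structure is a simply-supported span XY with redundants M_X and M_Y.
On the primary (simply-supported) span, the end slopes from the loading are:
  at X: UDL 17: wL³/(24EI) = 45.33/EI
  at Y: UDL 17: wL³/(24EI) = 45.33/EI
  at X: point load 141.9 at a = 2.67: Pab(L + b)/(6LEI) = 111.9/EI
  at Y: point load 141.9 at a = 2.67: Pab(L + a)/(6LEI) = 140/EI
  θ_X0 = 157.2/EI,  θ_Y0 = 185.4/EI
Flexibility coefficients: a unit moment at one end gives L/(3EI) there and L/(6EI) at the far end, so f₁₁ = f₂₂ = 1.333/EI and f₁₂ = f₂₁ = 0.6667/EI.
Compatibility — zero rotation at each built-in end:
  1.333 M_X + 0.6667 M_Y = 157.2
  0.6667 M_X + 1.333 M_Y = 185.4
Solving the pair gives M_X = 64.55 kN·m and M_Y = 106.8 kN·m (hogging).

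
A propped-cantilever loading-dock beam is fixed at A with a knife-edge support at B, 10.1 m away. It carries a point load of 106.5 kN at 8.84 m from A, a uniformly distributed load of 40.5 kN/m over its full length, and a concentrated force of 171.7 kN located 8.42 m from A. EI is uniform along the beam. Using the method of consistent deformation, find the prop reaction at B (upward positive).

Choose R_B as the redundant. The primary structure is the cantilever fixed at A.
Primary-structure tip deflection at B by superposition:
  point load 106.5 at a = 8.84: Pa²(3L − a)/(6EI) = 29767/EI
  UDL 40.5: wL⁴/(8EI) = 52681/EI
  point load 171.7 at a = 8.42: Pa²(3L − a)/(6EI) = 44391/EI
  δ_0 = 126838/EI
Tip deflection under a unit load at B: L³/(3EI) = 343.4/EI.
The prop prevents deflection at B: R_B = δ_0/δ_{BB} = 126838/343.4 = 369.3 kN.

R_B = 369.3 kN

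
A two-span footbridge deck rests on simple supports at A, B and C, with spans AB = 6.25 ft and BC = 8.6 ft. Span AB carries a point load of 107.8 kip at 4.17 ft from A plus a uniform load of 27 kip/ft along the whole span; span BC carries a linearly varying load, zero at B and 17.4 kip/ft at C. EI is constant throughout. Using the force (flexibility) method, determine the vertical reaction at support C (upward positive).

Insert a hinge at B; M_B is the redundant, and each span becomes simply supported.
End slopes at the hinge B, treating each span as simply supported:
  span AB: point load 107.8 at a = 4.17: Pab(L + a)/(6LEI) = 259.8/EI
  span AB: UDL 27: wL³/(24EI) = 274.7/EI
  span BC: triangular load, peak 17.4: 7w₀L³/(360EI) = 215.2/EI
  relative rotation θ_0 = (534.5 + 215.2)/EI = 749.7/EI
A unit hogging moment at B produces rotation L₁/(3EI) + L₂/(3EI) = 4.95/EI.
Slope continuity at B: θ_0 = M_B·4.95/EI, so M_B = 749.7/4.95 = 151.4 kip·ft (hogging).
Span BC, ΣM about C: R_B^{BC}·8.6 = 214.5 + 151.4, so R_B^{BC} = 42.55 kip and R_C = 74.82 − 42.55 = 32.27 kip.

R_C = 32.27 kip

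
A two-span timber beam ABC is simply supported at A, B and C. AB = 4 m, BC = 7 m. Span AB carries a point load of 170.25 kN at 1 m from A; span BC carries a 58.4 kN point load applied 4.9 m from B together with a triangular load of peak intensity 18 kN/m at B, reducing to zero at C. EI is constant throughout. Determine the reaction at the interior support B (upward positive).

R_B = 142.1 kN

Insert a hinge at B; M_B is the redundant, and each span becomes simply supported.
Rotations at B on the released spans (each span's end-slope, ×1/EI):
  span AB: point load 170.25 at a = 1: Pab(L + a)/(6LEI) = 106.4/EI
  span BC: point load 58.4 at a = 4.9: Pab(L + b)/(6LEI) = 130.2/EI
  span BC: triangular load, peak 18: w₀L³/(45EI) = 137.2/EI
  relative rotation θ_0 = (106.4 + 267.4)/EI = 373.8/EI
A unit hogging moment at B produces rotation L₁/(3EI) + L₂/(3EI) = 3.667/EI.
Compatibility: M_B·(L₁+L₂)/(3EI) = θ_0, giving M_B = 101.9 kN·m (hogging).
Span AB, ΣM about A with M_B applied at B: R_B^{AB}·4 = 170.2 + 101.9, so R_B^{AB} = 68.05 kN and R_A = 170.2 − 68.05 = 102.2 kN.
Span BC, ΣM about C: R_B^{BC}·7 = 416.6 + 101.9, so R_B^{BC} = 74.08 kN and R_C = 121.4 − 74.08 = 47.32 kN.
R_B = 68.05 + 74.08 = 142.1 kN.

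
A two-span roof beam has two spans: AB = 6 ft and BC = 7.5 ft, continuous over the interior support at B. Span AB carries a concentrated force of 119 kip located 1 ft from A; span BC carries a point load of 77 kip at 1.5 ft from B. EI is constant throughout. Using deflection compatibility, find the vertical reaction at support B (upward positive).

R_B = 103 kip

Take M_B as the redundant. Released structure: two simple spans AB and BC with a hinge at B.
Discontinuity in slope at B on the released structure — sum the simple-span end rotations:
  span AB: point load 119 at a = 1: Pab(L + a)/(6LEI) = 115.7/EI
  span BC: point load 77 at a = 1.5: Pab(L + b)/(6LEI) = 207.9/EI
  relative rotation θ_0 = (115.7 + 207.9)/EI = 323.6/EI
A unit hogging moment at B produces rotation L₁/(3EI) + L₂/(3EI) = 4.5/EI.
Compatibility: M_B·(L₁+L₂)/(3EI) = θ_0, giving M_B = 71.91 kip·ft (hogging).
Span AB, ΣM about A with M_B applied at B: R_B^{AB}·6 = 119 + 71.91, so R_B^{AB} = 31.82 kip and R_A = 119 − 31.82 = 87.18 kip.
Span BC, ΣM about C: R_B^{BC}·7.5 = 462 + 71.91, so R_B^{BC} = 71.19 kip and R_C = 77 − 71.19 = 5.812 kip.
R_B = 31.82 + 71.19 = 103 kip.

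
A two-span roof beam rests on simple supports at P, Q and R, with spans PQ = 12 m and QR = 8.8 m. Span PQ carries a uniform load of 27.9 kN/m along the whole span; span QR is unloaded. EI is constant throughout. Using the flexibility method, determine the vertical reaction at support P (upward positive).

R_P = 143.3 kN

Take M_Q as the redundant. Released structure: two simple spans PQ and QR with a hinge at Q.
Rotations at Q on the released spans (each span's end-slope, ×1/EI):
  span PQ: UDL 27.9: wL³/(24EI) = 2009/EI
  relative rotation θ_0 = (2009 + 0)/EI = 2009/EI
A unit hogging moment at Q produces rotation L₁/(3EI) + L₂/(3EI) = 6.933/EI.
Slope continuity at Q: θ_0 = M_Q·6.933/EI, so M_Q = 2009/6.933 = 289.7 kN·m (hogging).
Span PQ, ΣM about P with M_Q applied at Q: R_Q^{PQ}·12 = 2009 + 289.7, so R_Q^{PQ} = 191.5 kN and R_P = 334.8 − 191.5 = 143.3 kN.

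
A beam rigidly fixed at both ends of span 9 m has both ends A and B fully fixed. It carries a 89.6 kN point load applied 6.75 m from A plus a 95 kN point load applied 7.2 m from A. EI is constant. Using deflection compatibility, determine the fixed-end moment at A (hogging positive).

M_A = 65.16 kN·m

Take the two fixed-end moments M_A, M_B as redundants; the released structure is the simple span AB.
Simple-span end rotations at A and B under the given loads:
  at A: point load 89.6 at a = 6.75: Pab(L + b)/(6LEI) = 283.5/EI
  at B: point load 89.6 at a = 6.75: Pab(L + a)/(6LEI) = 396.9/EI
  at A: point load 95 at a = 7.2: Pab(L + b)/(6LEI) = 246.2/EI
  at B: point load 95 at a = 7.2: Pab(L + a)/(6LEI) = 369.4/EI
  θ_A0 = 529.7/EI,  θ_B0 = 766.3/EI
Flexibility coefficients: a unit moment at one end gives L/(3EI) there and L/(6EI) at the far end, so f₁₁ = f₂₂ = 3/EI and f₁₂ = f₂₁ = 1.5/EI.
Compatibility — zero rotation at each built-in end:
  3 M_A + 1.5 M_B = 529.7
  1.5 M_A + 3 M_B = 766.3
Solving the pair gives M_A = 65.16 kN·m and M_B = 222.8 kN·m (hogging).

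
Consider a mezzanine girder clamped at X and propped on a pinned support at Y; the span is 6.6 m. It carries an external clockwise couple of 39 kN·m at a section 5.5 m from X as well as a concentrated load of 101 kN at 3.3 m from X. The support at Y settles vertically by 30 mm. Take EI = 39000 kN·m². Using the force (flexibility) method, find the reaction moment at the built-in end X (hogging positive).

Choose R_Y as the redundant. The primary structure is the cantilever fixed at X.
Free-end deflection of the primary structure under the applied loading (downward +):
  clockwise couple 39 at a = 5.5: M₀a(2L − a)/(2EI) = 825.8/EI
  point load 101 at a = 3.3: Pa²(3L − a)/(6EI) = 3025/EI
  δ_0 = 3851/EI
Flexibility coefficient — unit upward force at Y: δ_{YY} = L³/(3EI) = 95.83/EI.
With EI = 39000 kN·m²: δ_0 = 0.098731 m and δ_{YY} = 0.002457 m/kN.
Compatibility — the beam at Y must follow the support down by 0.03 m: δ_0 − R_Y·δ_{YY} = 0.03, so R_Y = (0.098731 − 0.03)/0.002457 = 27.97 kN.
Moment equilibrium about X: M_X = Σ(load moments about X) − R_Y·L = 372.3 − 27.97×6.6 = 187.7 kN·m.

M_X = 187.7 kN·m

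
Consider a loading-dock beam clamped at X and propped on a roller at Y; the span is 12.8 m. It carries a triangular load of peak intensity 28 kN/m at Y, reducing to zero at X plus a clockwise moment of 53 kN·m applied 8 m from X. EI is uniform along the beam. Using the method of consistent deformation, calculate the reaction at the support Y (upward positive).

Remove the prop at Y; the released (primary) structure is a cantilever built in at X.
Primary-structure tip deflection at Y by superposition:
  triangular load, peak 28 at the free end: 11w₀L⁴/(120EI) = 68898/EI
  clockwise couple 53 at a = 8: M₀a(2L − a)/(2EI) = 3731/EI
  δ_0 = 72630/EI
Tip deflection under a unit load at Y: L³/(3EI) = 699.1/EI.
Compatibility at Y: δ_0 − R_Y·δ_{YY} = 0, so R_Y = 72630/699.1 = 103.9 kN.

R_Y = 103.9 kN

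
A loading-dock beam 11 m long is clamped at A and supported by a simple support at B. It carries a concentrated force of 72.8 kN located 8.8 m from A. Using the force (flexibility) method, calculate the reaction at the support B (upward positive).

R_B = 51.25 kN

Take the reaction at B as the redundant and release it; the primary structure is a cantilever fixed at A.
Downward deflection at the released point B due to the loads:
  point load 72.8 at a = 8.8: Pa²(3L − a)/(6EI) = 22738/EI
Flexibility coefficient — unit upward force at B: δ_{BB} = L³/(3EI) = 443.7/EI.
The prop prevents deflection at B: R_B = δ_0/δ_{BB} = 22738/443.7 = 51.25 kN.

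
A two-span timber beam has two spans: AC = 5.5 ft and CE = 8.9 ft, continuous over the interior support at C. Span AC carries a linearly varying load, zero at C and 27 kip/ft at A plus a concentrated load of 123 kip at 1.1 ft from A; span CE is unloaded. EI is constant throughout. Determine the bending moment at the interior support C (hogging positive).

M_C = 43 kip·ft

Release continuity at C by inserting a hinge; the redundant is the internal moment M_C. The primary structure is two simply-supported spans AC and CE.
Discontinuity in slope at C on the released structure — sum the simple-span end rotations:
  span AC: triangular load, peak 27: 7w₀L³/(360EI) = 87.35/EI
  span AC: point load 123 at a = 1.1: Pab(L + a)/(6LEI) = 119.1/EI
  relative rotation θ_0 = (206.4 + 0)/EI = 206.4/EI
A unit hogging moment at C produces rotation L₁/(3EI) + L₂/(3EI) = 4.8/EI.
Slope continuity at C: θ_0 = M_C·4.8/EI, so M_C = 206.4/4.8 = 43 kip·ft (hogging).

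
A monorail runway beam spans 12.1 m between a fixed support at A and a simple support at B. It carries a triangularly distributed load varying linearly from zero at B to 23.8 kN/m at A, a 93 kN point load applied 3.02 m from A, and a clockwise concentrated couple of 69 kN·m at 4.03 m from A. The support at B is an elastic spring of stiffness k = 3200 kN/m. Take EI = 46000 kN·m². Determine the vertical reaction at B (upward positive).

R_B = 40.53 kN

Release the roller at B. Primary structure: cantilever fixed at A.
Downward deflection at the released point B due to the loads:
  triangular load, peak 23.8 at the fixed end: w₀L⁴/(30EI) = 17006/EI
  point load 93 at a = 3.02: Pa²(3L − a)/(6EI) = 4705/EI
  clockwise couple 69 at a = 4.03: M₀a(2L − a)/(2EI) = 2804/EI
  δ_0 = 24515/EI
Flexibility coefficient — unit upward force at B: δ_{BB} = L³/(3EI) = 590.5/EI.
With EI = 46000 kN·m²: δ_0 = 0.53293 m and δ_{BB} = 0.012837 m/kN.
Compatibility — the spring shortens by R_B/k under the reaction it provides: δ_0 − R_B·δ_{BB} = R_B/k. With 1/k = 0.000313 m/kN, R_B = δ_0 / (δ_{BB} + 1/k) = 0.53293 / (0.012837 + 0.000313) = 40.53 kN.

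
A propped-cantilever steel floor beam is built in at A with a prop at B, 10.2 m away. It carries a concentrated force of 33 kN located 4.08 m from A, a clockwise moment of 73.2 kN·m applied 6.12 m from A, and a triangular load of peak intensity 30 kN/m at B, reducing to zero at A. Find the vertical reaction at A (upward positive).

Release the roller at B. Primary structure: cantilever fixed at A.
Deflection at B on the released cantilever, summing each load's contribution:
  point load 33 at a = 4.08: Pa²(3L − a)/(6EI) = 2428/EI
  clockwise couple 73.2 at a = 6.12: M₀a(2L − a)/(2EI) = 3199/EI
  triangular load, peak 30 at the free end: 11w₀L⁴/(120EI) = 29767/EI
  δ_0 = 35394/EI
Flexibility coefficient — unit upward force at B: δ_{BB} = L³/(3EI) = 353.7/EI.
The prop prevents deflection at B: R_B = δ_0/δ_{BB} = 35394/353.7 = 100.1 kN.
Vertical equilibrium: R_A = ΣP − R_B = 186 − 100.1 = 85.94 kN.

R_A = 85.94 kN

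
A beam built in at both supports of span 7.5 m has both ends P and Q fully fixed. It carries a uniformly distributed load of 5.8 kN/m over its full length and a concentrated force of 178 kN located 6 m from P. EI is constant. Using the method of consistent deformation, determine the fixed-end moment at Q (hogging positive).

Release both end moments; the primary structure is a simply-supported span PQ with redundants M_P and M_Q.
On the primary (simply-supported) span, the end slopes from the loading are:
  at P: UDL 5.8: wL³/(24EI) = 102/EI
  at Q: UDL 5.8: wL³/(24EI) = 102/EI
  at P: point load 178 at a = 6: Pab(L + b)/(6LEI) = 320.4/EI
  at Q: point load 178 at a = 6: Pab(L + a)/(6LEI) = 480.6/EI
  θ_P0 = 422.4/EI,  θ_Q0 = 582.6/EI
Flexibility coefficients: a unit moment at one end gives L/(3EI) there and L/(6EI) at the far end, so f₁₁ = f₂₂ = 2.5/EI and f₁₂ = f₂₁ = 1.25/EI.
Compatibility — zero rotation at each built-in end:
  2.5 M_P + 1.25 M_Q = 422.4
  1.25 M_P + 2.5 M_Q = 582.6
Solving the pair gives M_P = 69.91 kN·m and M_Q = 198.1 kN·m (hogging).

M_Q = 198.1 kN·m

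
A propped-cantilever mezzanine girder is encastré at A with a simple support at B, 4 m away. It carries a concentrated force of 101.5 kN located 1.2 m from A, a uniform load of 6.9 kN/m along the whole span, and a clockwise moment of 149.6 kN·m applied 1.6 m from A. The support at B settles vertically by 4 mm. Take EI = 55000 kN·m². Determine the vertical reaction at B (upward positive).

Release the roller at B. Primary structure: cantilever fixed at A.
Downward deflection at the released point B due to the loads:
  point load 101.5 at a = 1.2: Pa²(3L − a)/(6EI) = 263.1/EI
  UDL 6.9: wL⁴/(8EI) = 220.8/EI
  clockwise couple 149.6 at a = 1.6: M₀a(2L − a)/(2EI) = 766/EI
  δ_0 = 1250/EI
Tip deflection under a unit load at B: L³/(3EI) = 21.33/EI.
With EI = 55000 kN·m²: δ_0 = 0.022724 m and δ_{BB} = 0.000388 m/kN.
Compatibility — the beam at B must follow the support down by 0.004 m: δ_0 − R_B·δ_{BB} = 0.004, so R_B = (0.022724 − 0.004)/0.000388 = 48.27 kN.

R_B = 48.27 kN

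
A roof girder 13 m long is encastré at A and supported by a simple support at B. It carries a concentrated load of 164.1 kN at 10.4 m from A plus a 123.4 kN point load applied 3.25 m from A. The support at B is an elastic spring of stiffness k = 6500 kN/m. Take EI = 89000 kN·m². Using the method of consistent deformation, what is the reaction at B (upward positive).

Remove the prop at B; the released (primary) structure is a cantilever built in at A.
Deflection at B on the released cantilever, summing each load's contribution:
  point load 164.1 at a = 10.4: Pa²(3L − a)/(6EI) = 84604/EI
  point load 123.4 at a = 3.25: Pa²(3L − a)/(6EI) = 7766/EI
  δ_0 = 92370/EI
Tip deflection under a unit load at B: L³/(3EI) = 732.3/EI.
With EI = 89000 kN·m²: δ_0 = 1.0379 m and δ_{BB} = 0.008228 m/kN.
Compatibility — the spring shortens by R_B/k under the reaction it provides: δ_0 − R_B·δ_{BB} = R_B/k. With 1/k = 0.000154 m/kN, R_B = δ_0 / (δ_{BB} + 1/k) = 1.0379 / (0.008228 + 0.000154) = 123.8 kN.

R_B = 123.8 kN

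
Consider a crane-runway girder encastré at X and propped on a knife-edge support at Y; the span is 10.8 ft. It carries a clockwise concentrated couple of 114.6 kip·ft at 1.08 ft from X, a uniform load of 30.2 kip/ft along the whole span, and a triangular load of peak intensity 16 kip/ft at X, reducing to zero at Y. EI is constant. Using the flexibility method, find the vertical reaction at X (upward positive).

R_X = 269.9 kip

Choose R_Y as the redundant. The primary structure is the cantilever fixed at X.
Free-end deflection of the primary structure under the applied loading (downward +):
  clockwise couple 114.6 at a = 1.08: M₀a(2L − a)/(2EI) = 1270/EI
  UDL 30.2: wL⁴/(8EI) = 51358/EI
  triangular load, peak 16 at the fixed end: w₀L⁴/(30EI) = 7256/EI
  δ_0 = 59884/EI
Tip deflection under a unit load at Y: L³/(3EI) = 419.9/EI.
The prop prevents deflection at Y: R_Y = δ_0/δ_{YY} = 59884/419.9 = 142.6 kip.
Vertical equilibrium: R_X = ΣP − R_Y = 412.6 − 142.6 = 269.9 kip.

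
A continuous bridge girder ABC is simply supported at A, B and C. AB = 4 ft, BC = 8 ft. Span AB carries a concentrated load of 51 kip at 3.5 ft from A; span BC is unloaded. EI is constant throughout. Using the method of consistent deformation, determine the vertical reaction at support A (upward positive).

R_A = 4.632 kip

Take M_B as the redundant. Released structure: two simple spans AB and BC with a hinge at B.
End slopes at the hinge B, treating each span as simply supported:
  span AB: point load 51 at a = 3.5: Pab(L + a)/(6LEI) = 27.89/EI
  relative rotation θ_0 = (27.89 + 0)/EI = 27.89/EI
A unit hogging moment at B produces rotation L₁/(3EI) + L₂/(3EI) = 4/EI.
Slope continuity at B: θ_0 = M_B·4/EI, so M_B = 27.89/4 = 6.973 kip·ft (hogging).
Span AB, ΣM about A with M_B applied at B: R_B^{AB}·4 = 178.5 + 6.973, so R_B^{AB} = 46.37 kip and R_A = 51 − 46.37 = 4.632 kip.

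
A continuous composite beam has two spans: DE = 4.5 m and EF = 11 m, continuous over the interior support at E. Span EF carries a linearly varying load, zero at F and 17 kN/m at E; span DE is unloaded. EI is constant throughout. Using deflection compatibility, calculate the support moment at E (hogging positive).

Take M_E as the redundant. Released structure: two simple spans DE and EF with a hinge at E.
End slopes at the hinge E, treating each span as simply supported:
  span EF: triangular load, peak 17: w₀L³/(45EI) = 502.8/EI
  relative rotation θ_0 = (0 + 502.8)/EI = 502.8/EI
A unit hogging moment at E produces rotation L₁/(3EI) + L₂/(3EI) = 5.167/EI.
Compatibility: M_E·(L₁+L₂)/(3EI) = θ_0, giving M_E = 97.32 kN·m (hogging).

M_E = 97.32 kN·m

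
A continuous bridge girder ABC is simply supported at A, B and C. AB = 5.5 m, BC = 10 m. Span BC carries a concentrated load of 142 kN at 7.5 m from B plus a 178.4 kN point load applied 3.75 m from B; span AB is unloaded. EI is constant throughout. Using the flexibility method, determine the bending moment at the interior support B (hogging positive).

M_B = 326.5 kN·m

Insert a hinge at B; M_B is the redundant, and each span becomes simply supported.
End slopes at the hinge B, treating each span as simply supported:
  span BC: point load 142 at a = 7.5: Pab(L + b)/(6LEI) = 554.7/EI
  span BC: point load 178.4 at a = 3.75: Pab(L + b)/(6LEI) = 1132/EI
  relative rotation θ_0 = (0 + 1687)/EI = 1687/EI
A unit hogging moment at B produces rotation L₁/(3EI) + L₂/(3EI) = 5.167/EI.
Compatibility: M_B·(L₁+L₂)/(3EI) = θ_0, giving M_B = 326.5 kN·m (hogging).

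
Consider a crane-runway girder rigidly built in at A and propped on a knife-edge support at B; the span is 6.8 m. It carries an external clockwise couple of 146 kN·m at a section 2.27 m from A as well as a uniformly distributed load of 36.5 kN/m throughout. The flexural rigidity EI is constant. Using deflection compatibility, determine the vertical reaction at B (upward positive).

Remove the prop at B; the released (primary) structure is a cantilever built in at A.
Deflection at B on the released cantilever, summing each load's contribution:
  clockwise couple 146 at a = 2.27: M₀a(2L − a)/(2EI) = 1877/EI
  UDL 36.5: wL⁴/(8EI) = 9755/EI
  δ_0 = 11633/EI
Tip deflection under a unit load at B: L³/(3EI) = 104.8/EI.
The prop prevents deflection at B: R_B = δ_0/δ_{BB} = 11633/104.8 = 111 kN.

R_B = 111 kN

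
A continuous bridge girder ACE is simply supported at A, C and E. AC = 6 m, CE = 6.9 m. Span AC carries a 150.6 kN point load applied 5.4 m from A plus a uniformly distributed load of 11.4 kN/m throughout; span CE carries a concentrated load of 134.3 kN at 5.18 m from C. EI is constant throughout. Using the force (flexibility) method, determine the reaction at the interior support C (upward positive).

R_C = 239.9 kN

Release continuity at C by inserting a hinge; the redundant is the internal moment M_C. The primary structure is two simply-supported spans AC and CE.
End slopes at the hinge C, treating each span as simply supported:
  span AC: point load 150.6 at a = 5.4: Pab(L + a)/(6LEI) = 154.5/EI
  span AC: UDL 11.4: wL³/(24EI) = 102.6/EI
  span CE: point load 134.3 at a = 5.18: Pab(L + b)/(6LEI) = 249.1/EI
  relative rotation θ_0 = (257.1 + 249.1)/EI = 506.3/EI
A unit hogging moment at C produces rotation L₁/(3EI) + L₂/(3EI) = 4.3/EI.
Slope continuity at C: θ_0 = M_C·4.3/EI, so M_C = 506.3/4.3 = 117.7 kN·m (hogging).
Span AC, ΣM about A with M_C applied at C: R_C^{AC}·6 = 1018 + 117.7, so R_C^{AC} = 189.4 kN and R_A = 219 − 189.4 = 29.64 kN.
Span CE, ΣM about E: R_C^{CE}·6.9 = 231 + 117.7, so R_C^{CE} = 50.54 kN and R_E = 134.3 − 50.54 = 83.76 kN.
R_C = 189.4 + 50.54 = 239.9 kN.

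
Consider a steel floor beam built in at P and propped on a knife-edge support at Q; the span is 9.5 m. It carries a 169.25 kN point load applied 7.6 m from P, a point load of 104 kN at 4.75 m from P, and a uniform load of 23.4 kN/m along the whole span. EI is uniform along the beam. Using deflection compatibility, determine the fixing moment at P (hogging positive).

M_P = 603.6 kN·m

Take the reaction at Q as the redundant and release it; the primary structure is a cantilever fixed at P.
Downward deflection at the released point Q due to the loads:
  point load 169.25 at a = 7.6: Pa²(3L − a)/(6EI) = 34053/EI
  point load 104 at a = 4.75: Pa²(3L − a)/(6EI) = 9288/EI
  UDL 23.4: wL⁴/(8EI) = 23824/EI
  δ_0 = 67165/EI
Tip deflection under a unit load at Q: L³/(3EI) = 285.8/EI.
The prop prevents deflection at Q: R_Q = δ_0/δ_{QQ} = 67165/285.8 = 235 kN.
Moment equilibrium about P: M_P = Σ(load moments about P) − R_Q·L = 2836 − 235×9.5 = 603.6 kN·m.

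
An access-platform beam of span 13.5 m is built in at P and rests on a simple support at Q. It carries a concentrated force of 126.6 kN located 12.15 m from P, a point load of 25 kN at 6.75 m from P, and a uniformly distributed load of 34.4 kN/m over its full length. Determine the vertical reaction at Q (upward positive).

R_Q = 289.6 kN

Choose R_Q as the redundant. The primary structure is the cantilever fixed at P.
Primary-structure tip deflection at Q by superposition:
  point load 126.6 at a = 12.15: Pa²(3L − a)/(6EI) = 88306/EI
  point load 25 at a = 6.75: Pa²(3L − a)/(6EI) = 6407/EI
  UDL 34.4: wL⁴/(8EI) = 142825/EI
  δ_0 = 237538/EI
Flexibility coefficient — unit upward force at Q: δ_{QQ} = L³/(3EI) = 820.1/EI.
The prop prevents deflection at Q: R_Q = δ_0/δ_{QQ} = 237538/820.1 = 289.6 kN.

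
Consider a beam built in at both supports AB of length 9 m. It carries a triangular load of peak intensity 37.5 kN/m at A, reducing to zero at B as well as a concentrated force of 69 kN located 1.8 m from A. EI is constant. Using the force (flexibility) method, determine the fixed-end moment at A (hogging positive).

M_A = 231.4 kN·m

Release both end moments; the primary structure is a simply-supported span AB with redundants M_A and M_B.
On the primary (simply-supported) span, the end slopes from the loading are:
  at A: triangular load, peak 37.5: w₀L³/(45EI) = 607.5/EI
  at B: triangular load, peak 37.5: 7w₀L³/(360EI) = 531.6/EI
  at A: point load 69 at a = 1.8: Pab(L + b)/(6LEI) = 268.3/EI
  at B: point load 69 at a = 1.8: Pab(L + a)/(6LEI) = 178.8/EI
  θ_A0 = 875.8/EI,  θ_B0 = 710.4/EI
Flexibility coefficients: a unit moment at one end gives L/(3EI) there and L/(6EI) at the far end, so f₁₁ = f₂₂ = 3/EI and f₁₂ = f₂₁ = 1.5/EI.
Compatibility — zero rotation at each built-in end:
  3 M_A + 1.5 M_B = 875.8
  1.5 M_A + 3 M_B = 710.4
Solving the pair gives M_A = 231.4 kN·m and M_B = 121.1 kN·m (hogging).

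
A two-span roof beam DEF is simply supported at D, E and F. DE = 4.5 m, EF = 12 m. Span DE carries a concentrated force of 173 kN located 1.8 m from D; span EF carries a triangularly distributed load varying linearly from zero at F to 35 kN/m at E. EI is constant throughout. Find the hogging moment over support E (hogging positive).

M_E = 280 kN·m

Release continuity at E by inserting a hinge; the redundant is the internal moment M_E. The primary structure is two simply-supported spans DE and EF.
Discontinuity in slope at E on the released structure — sum the simple-span end rotations:
  span DE: point load 173 at a = 1.8: Pab(L + a)/(6LEI) = 196.2/EI
  span EF: triangular load, peak 35: w₀L³/(45EI) = 1344/EI
  relative rotation θ_0 = (196.2 + 1344)/EI = 1540/EI
A unit hogging moment at E produces rotation L₁/(3EI) + L₂/(3EI) = 5.5/EI.
Slope continuity at E: θ_0 = M_E·5.5/EI, so M_E = 1540/5.5 = 280 kN·m (hogging).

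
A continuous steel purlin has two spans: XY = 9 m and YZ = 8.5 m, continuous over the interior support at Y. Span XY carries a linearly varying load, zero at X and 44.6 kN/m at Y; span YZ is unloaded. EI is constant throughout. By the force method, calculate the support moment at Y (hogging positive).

Release continuity at Y by inserting a hinge; the redundant is the internal moment M_Y. The primary structure is two simply-supported spans XY and YZ.
Rotations at Y on the released spans (each span's end-slope, ×1/EI):
  span XY: triangular load, peak 44.6: w₀L³/(45EI) = 722.5/EI
  relative rotation θ_0 = (722.5 + 0)/EI = 722.5/EI
A unit hogging moment at Y produces rotation L₁/(3EI) + L₂/(3EI) = 5.833/EI.
Compatibility: M_Y·(L₁+L₂)/(3EI) = θ_0, giving M_Y = 123.9 kN·m (hogging).

M_Y = 123.9 kN·m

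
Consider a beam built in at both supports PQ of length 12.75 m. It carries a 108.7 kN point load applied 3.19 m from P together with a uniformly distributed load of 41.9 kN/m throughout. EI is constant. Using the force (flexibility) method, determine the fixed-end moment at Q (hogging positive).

Take the two fixed-end moments M_P, M_Q as redundants; the released structure is the simple span PQ.
End rotations of the released simple span under the applied load (×1/EI):
  at P: point load 108.7 at a = 3.19: Pab(L + b)/(6LEI) = 966.8/EI
  at Q: point load 108.7 at a = 3.19: Pab(L + a)/(6LEI) = 690.7/EI
  at P: UDL 41.9: wL³/(24EI) = 3619/EI
  at Q: UDL 41.9: wL³/(24EI) = 3619/EI
  θ_P0 = 4585/EI,  θ_Q0 = 4309/EI
Flexibility coefficients: a unit moment at one end gives L/(3EI) there and L/(6EI) at the far end, so f₁₁ = f₂₂ = 4.25/EI and f₁₂ = f₂₁ = 2.125/EI.
Compatibility — zero rotation at each built-in end:
  4.25 M_P + 2.125 M_Q = 4585
  2.125 M_P + 4.25 M_Q = 4309
Solving the pair gives M_P = 762.6 kN·m and M_Q = 632.7 kN·m (hogging).

M_Q = 632.7 kN·m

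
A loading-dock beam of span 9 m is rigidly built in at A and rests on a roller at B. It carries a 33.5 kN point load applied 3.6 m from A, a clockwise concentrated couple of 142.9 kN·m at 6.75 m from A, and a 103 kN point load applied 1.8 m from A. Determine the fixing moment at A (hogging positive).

M_A = 133.3 kN·m

Take the reaction at B as the redundant and release it; the primary structure is a cantilever fixed at A.
Downward deflection at the released point B due to the loads:
  point load 33.5 at a = 3.6: Pa²(3L − a)/(6EI) = 1693/EI
  clockwise couple 142.9 at a = 6.75: M₀a(2L − a)/(2EI) = 5426/EI
  point load 103 at a = 1.8: Pa²(3L − a)/(6EI) = 1402/EI
  δ_0 = 8521/EI
Flexibility coefficient — unit upward force at B: δ_{BB} = L³/(3EI) = 243/EI.
Compatibility at B: δ_0 − R_B·δ_{BB} = 0, so R_B = 8521/243 = 35.06 kN.
Moment equilibrium about A: M_A = Σ(load moments about A) − R_B·L = 448.9 − 35.06×9 = 133.3 kN·m.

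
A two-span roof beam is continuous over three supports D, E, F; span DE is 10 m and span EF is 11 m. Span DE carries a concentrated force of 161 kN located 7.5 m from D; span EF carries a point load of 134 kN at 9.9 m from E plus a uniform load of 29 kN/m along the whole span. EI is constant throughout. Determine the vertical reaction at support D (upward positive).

Insert a hinge at E; M_E is the redundant, and each span becomes simply supported.
End slopes at the hinge E, treating each span as simply supported:
  span DE: point load 161 at a = 7.5: Pab(L + a)/(6LEI) = 880.5/EI
  span EF: point load 134 at a = 9.9: Pab(L + b)/(6LEI) = 267.5/EI
  span EF: UDL 29: wL³/(24EI) = 1608/EI
  relative rotation θ_0 = (880.5 + 1876)/EI = 2756/EI
A unit hogging moment at E produces rotation L₁/(3EI) + L₂/(3EI) = 7/EI.
Compatibility: M_E·(L₁+L₂)/(3EI) = θ_0, giving M_E = 393.8 kN·m (hogging).
Span DE, ΣM about D with M_E applied at E: R_E^{DE}·10 = 1208 + 393.8, so R_E^{DE} = 160.1 kN and R_D = 161 − 160.1 = 0.8744 kN.

R_D = 0.8744 kN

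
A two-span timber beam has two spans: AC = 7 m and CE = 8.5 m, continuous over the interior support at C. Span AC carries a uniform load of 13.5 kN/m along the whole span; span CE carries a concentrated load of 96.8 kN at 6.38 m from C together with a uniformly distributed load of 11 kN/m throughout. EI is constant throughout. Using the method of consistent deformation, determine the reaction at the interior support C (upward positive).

R_C = 155.8 kN

Insert a hinge at C; M_C is the redundant, and each span becomes simply supported.
Discontinuity in slope at C on the released structure — sum the simple-span end rotations:
  span AC: UDL 13.5: wL³/(24EI) = 192.9/EI
  span CE: point load 96.8 at a = 6.38: Pab(L + b)/(6LEI) = 272.6/EI
  span CE: UDL 11: wL³/(24EI) = 281.5/EI
  relative rotation θ_0 = (192.9 + 554.1)/EI = 747/EI
A unit hogging moment at C produces rotation L₁/(3EI) + L₂/(3EI) = 5.167/EI.
Slope continuity at C: θ_0 = M_C·5.167/EI, so M_C = 747/5.167 = 144.6 kN·m (hogging).
Span AC, ΣM about A with M_C applied at C: R_C^{AC}·7 = 330.8 + 144.6, so R_C^{AC} = 67.91 kN and R_A = 94.5 − 67.91 = 26.59 kN.
Span CE, ΣM about E: R_C^{CE}·8.5 = 602.6 + 144.6, so R_C^{CE} = 87.9 kN and R_E = 190.3 − 87.9 = 102.4 kN.
R_C = 67.91 + 87.9 = 155.8 kN.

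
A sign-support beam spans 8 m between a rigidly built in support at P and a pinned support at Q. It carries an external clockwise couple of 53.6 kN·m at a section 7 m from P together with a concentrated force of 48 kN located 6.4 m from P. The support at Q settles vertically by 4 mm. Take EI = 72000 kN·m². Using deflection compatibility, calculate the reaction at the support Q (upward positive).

R_Q = 42 kN

Release the roller at Q. Primary structure: cantilever fixed at P.
Deflection at Q on the released cantilever, summing each load's contribution:
  clockwise couple 53.6 at a = 7: M₀a(2L − a)/(2EI) = 1688/EI
  point load 48 at a = 6.4: Pa²(3L − a)/(6EI) = 5767/EI
  δ_0 = 7456/EI
Tip deflection under a unit load at Q: L³/(3EI) = 170.7/EI.
With EI = 72000 kN·m²: δ_0 = 0.10355 m and δ_{QQ} = 0.00237 m/kN.
Compatibility — the beam at Q must follow the support down by 0.004 m: δ_0 − R_Q·δ_{QQ} = 0.004, so R_Q = (0.10355 − 0.004)/0.00237 = 42 kN.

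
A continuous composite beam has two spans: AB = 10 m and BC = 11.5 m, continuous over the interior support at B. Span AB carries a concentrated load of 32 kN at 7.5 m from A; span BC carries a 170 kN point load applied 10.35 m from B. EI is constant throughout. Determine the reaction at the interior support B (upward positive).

R_B = 55.24 kN

Take M_B as the redundant. Released structure: two simple spans AB and BC with a hinge at B.
Discontinuity in slope at B on the released structure — sum the simple-span end rotations:
  span AB: point load 32 at a = 7.5: Pab(L + a)/(6LEI) = 175/EI
  span BC: point load 170 at a = 10.35: Pab(L + b)/(6LEI) = 371/EI
  relative rotation θ_0 = (175 + 371)/EI = 546/EI
A unit hogging moment at B produces rotation L₁/(3EI) + L₂/(3EI) = 7.167/EI.
Slope continuity at B: θ_0 = M_B·7.167/EI, so M_B = 546/7.167 = 76.18 kN·m (hogging).
Span AB, ΣM about A with M_B applied at B: R_B^{AB}·10 = 240 + 76.18, so R_B^{AB} = 31.62 kN and R_A = 32 − 31.62 = 0.3819 kN.
Span BC, ΣM about C: R_B^{BC}·11.5 = 195.5 + 76.18, so R_B^{BC} = 23.62 kN and R_C = 170 − 23.62 = 146.4 kN.
R_B = 31.62 + 23.62 = 55.24 kN.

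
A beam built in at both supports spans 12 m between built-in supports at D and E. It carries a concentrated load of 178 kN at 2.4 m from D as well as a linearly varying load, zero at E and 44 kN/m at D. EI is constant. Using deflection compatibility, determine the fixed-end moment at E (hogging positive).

Take the two fixed-end moments M_D, M_E as redundants; the released structure is the simple span DE.
End rotations of the released simple span under the applied load (×1/EI):
  at D: point load 178 at a = 2.4: Pab(L + b)/(6LEI) = 1230/EI
  at E: point load 178 at a = 2.4: Pab(L + a)/(6LEI) = 820.2/EI
  at D: triangular load, peak 44: w₀L³/(45EI) = 1690/EI
  at E: triangular load, peak 44: 7w₀L³/(360EI) = 1478/EI
  θ_D0 = 2920/EI,  θ_E0 = 2299/EI
Flexibility coefficients: a unit moment at one end gives L/(3EI) there and L/(6EI) at the far end, so f₁₁ = f₂₂ = 4/EI and f₁₂ = f₂₁ = 2/EI.
Compatibility — zero rotation at each built-in end:
  4 M_D + 2 M_E = 2920
  2 M_D + 4 M_E = 2299
Solving the pair gives M_D = 590.2 kN·m and M_E = 279.6 kN·m (hogging).

M_E = 279.6 kN·m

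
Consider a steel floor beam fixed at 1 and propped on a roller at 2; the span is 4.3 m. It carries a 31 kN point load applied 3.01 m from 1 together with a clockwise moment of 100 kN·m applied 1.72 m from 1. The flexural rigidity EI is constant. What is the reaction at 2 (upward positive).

R_2 = 39.79 kN

Take the reaction at 2 as the redundant and release it; the primary structure is a cantilever fixed at 1.
Deflection at 2 on the released cantilever, summing each load's contribution:
  point load 31 at a = 3.01: Pa²(3L − a)/(6EI) = 463/EI
  clockwise couple 100 at a = 1.72: M₀a(2L − a)/(2EI) = 591.7/EI
  δ_0 = 1055/EI
Tip deflection under a unit load at 2: L³/(3EI) = 26.5/EI.
Compatibility at 2: δ_0 − R_2·δ_{22} = 0, so R_2 = 1055/26.5 = 39.79 kN.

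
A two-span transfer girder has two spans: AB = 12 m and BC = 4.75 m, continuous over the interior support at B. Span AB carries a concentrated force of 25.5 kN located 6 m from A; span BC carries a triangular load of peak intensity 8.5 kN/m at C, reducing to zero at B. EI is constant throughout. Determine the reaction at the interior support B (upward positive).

R_B = 32.49 kN

Release continuity at B by inserting a hinge; the redundant is the internal moment M_B. The primary structure is two simply-supported spans AB and BC.
Rotations at B on the released spans (each span's end-slope, ×1/EI):
  span AB: point load 25.5 at a = 6: Pab(L + a)/(6LEI) = 229.5/EI
  span BC: triangular load, peak 8.5: 7w₀L³/(360EI) = 17.71/EI
  relative rotation θ_0 = (229.5 + 17.71)/EI = 247.2/EI
A unit hogging moment at B produces rotation L₁/(3EI) + L₂/(3EI) = 5.583/EI.
Slope continuity at B: θ_0 = M_B·5.583/EI, so M_B = 247.2/5.583 = 44.28 kN·m (hogging).
Span AB, ΣM about A with M_B applied at B: R_B^{AB}·12 = 153 + 44.28, so R_B^{AB} = 16.44 kN and R_A = 25.5 − 16.44 = 9.06 kN.
Span BC, ΣM about C: R_B^{BC}·4.75 = 31.96 + 44.28, so R_B^{BC} = 16.05 kN and R_C = 20.19 − 16.05 = 4.137 kN.
R_B = 16.44 + 16.05 = 32.49 kN.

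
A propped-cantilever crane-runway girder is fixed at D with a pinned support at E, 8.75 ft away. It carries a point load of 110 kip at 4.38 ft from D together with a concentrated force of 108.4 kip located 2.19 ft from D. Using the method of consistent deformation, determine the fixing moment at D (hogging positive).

M_D = 336.1 kip·ft

Take the reaction at E as the redundant and release it; the primary structure is a cantilever fixed at D.
Downward deflection at the released point E due to the loads:
  point load 110 at a = 4.38: Pa²(3L − a)/(6EI) = 7692/EI
  point load 108.4 at a = 2.19: Pa²(3L − a)/(6EI) = 2085/EI
  δ_0 = 9777/EI
Tip deflection under a unit load at E: L³/(3EI) = 223.3/EI.
Compatibility at E: δ_0 − R_E·δ_{EE} = 0, so R_E = 9777/223.3 = 43.78 kip.
Moment equilibrium about D: M_D = Σ(load moments about D) − R_E·L = 719.2 − 43.78×8.75 = 336.1 kip·ft.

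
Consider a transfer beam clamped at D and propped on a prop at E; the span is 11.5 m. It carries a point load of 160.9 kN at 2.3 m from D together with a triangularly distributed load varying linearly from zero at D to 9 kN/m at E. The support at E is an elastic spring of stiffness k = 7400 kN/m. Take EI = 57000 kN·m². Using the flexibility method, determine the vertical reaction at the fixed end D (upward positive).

Remove the prop at E; the released (primary) structure is a cantilever built in at D.
Primary-structure tip deflection at E by superposition:
  point load 160.9 at a = 2.3: Pa²(3L − a)/(6EI) = 4568/EI
  triangular load, peak 9 at the free end: 11w₀L⁴/(120EI) = 14429/EI
  δ_0 = 18997/EI
Flexibility coefficient — unit upward force at E: δ_{EE} = L³/(3EI) = 507/EI.
With EI = 57000 kN·m²: δ_0 = 0.33328 m and δ_{EE} = 0.008894 m/kN.
Compatibility — the spring shortens by R_E/k under the reaction it provides: δ_0 − R_E·δ_{EE} = R_E/k. With 1/k = 0.000135 m/kN, R_E = δ_0 / (δ_{EE} + 1/k) = 0.33328 / (0.008894 + 0.000135) = 36.91 kN.
Vertical equilibrium: R_D = ΣP − R_E = 212.7 − 36.91 = 175.7 kN.

R_D = 175.7 kN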